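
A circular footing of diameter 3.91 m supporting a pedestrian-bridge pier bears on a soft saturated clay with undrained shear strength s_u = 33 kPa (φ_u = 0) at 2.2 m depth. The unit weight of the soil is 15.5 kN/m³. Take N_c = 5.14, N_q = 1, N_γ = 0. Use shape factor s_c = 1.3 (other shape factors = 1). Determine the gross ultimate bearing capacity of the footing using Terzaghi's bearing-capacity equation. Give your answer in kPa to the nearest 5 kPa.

Effective surcharge at the founding depth q = γ·D_f = 15.5 × 2.2 = 34.1 kPa.
q_ult = c·N_c·s_c + q·N_q
     = 33 × 5.14 × 1.3 + 34.1 × 1
     = 220.51 + 34.1 = 254.61 kPa.

q_ult ≈ 255 kPa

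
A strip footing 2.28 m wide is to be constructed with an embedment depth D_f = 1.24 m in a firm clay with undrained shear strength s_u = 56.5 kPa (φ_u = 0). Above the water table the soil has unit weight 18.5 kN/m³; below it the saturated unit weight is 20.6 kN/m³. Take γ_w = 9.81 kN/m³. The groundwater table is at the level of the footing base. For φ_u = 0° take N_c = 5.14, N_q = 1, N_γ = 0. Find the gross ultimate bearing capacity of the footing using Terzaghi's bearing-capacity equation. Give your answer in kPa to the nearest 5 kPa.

Overburden at base level: q = 18.5 × 1.24 = 22.94 kPa.
Cohesion term c·N_c = 56.5 × 5.14 = 290.41 kPa; surcharge term q·N_q = 22.94 × 1 = 22.94 kPa.
q_ult = 290.41 + 22.94 = 313.35 kPa.

q_ult ≈ 315 kPa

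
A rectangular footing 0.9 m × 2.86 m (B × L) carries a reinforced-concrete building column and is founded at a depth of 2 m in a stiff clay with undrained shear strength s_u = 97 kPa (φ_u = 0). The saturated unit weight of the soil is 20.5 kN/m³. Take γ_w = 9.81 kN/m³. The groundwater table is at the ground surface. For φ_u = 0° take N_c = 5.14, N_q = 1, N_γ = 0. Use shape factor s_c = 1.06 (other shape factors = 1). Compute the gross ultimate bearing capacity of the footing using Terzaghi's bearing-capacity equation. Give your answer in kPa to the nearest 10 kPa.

Water table at ground surface, so effective unit weight γ' = 20.5 − 9.81 = 10.69 kN/m³ is used throughout; overburden q = 10.69 × 2 = 21.38 kPa.
Cohesion term c·N_c·s_c = 97 × 5.14 × 1.06 = 528.49 kPa; surcharge term q·N_q = 21.38 × 1 = 21.38 kPa.
q_ult = 528.49 + 21.38 = 549.87 kPa.

q_ult ≈ 550 kPa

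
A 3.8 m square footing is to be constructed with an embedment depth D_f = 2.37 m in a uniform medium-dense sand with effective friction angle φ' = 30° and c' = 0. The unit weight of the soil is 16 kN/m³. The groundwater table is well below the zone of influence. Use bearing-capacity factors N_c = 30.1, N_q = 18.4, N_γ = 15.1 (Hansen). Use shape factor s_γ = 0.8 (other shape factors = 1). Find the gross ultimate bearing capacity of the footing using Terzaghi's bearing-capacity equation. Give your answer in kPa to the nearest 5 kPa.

q_ult ≈ 1065 kPa

q = γ·D_f = 16 × 2.37 = 37.92 kPa.
q·N_q = 37.92 × 18.4 = 697.73 kPa
0.5·γ·B·N_γ·s_γ = 0.5 × 16 × 3.8 × 15.1 × 0.8 = 367.23 kPa
q_ult = 697.73 + 367.23 = 1065 kPa.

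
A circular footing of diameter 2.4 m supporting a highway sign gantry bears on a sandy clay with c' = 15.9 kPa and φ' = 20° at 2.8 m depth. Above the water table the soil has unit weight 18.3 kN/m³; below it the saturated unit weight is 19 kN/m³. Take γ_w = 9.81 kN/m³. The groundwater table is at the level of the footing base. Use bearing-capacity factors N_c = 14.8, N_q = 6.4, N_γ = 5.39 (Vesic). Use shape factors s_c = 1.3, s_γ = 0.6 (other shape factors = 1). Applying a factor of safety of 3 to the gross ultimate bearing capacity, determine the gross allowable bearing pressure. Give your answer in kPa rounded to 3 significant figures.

q_all ≈ 223 kPa

q = γ·D_f = 18.3 × 2.8 = 51.24 kPa.
For the ½γBN_γ term take γ' = 19 − 9.81 = 9.19 kN/m³ (soil below base is submerged).
c·N_c·s_c = 15.9 × 14.8 × 1.3 = 305.92 kPa
q·N_q = 51.24 × 6.4 = 327.94 kPa
0.5·γ·B·N_γ·s_γ = 0.5 × 9.19 × 2.4 × 5.39 × 0.6 = 35.665 kPa
q_ult = 305.92 + 327.94 + 35.665 = 669.52 kPa.
q_all = q_ult / FS = 669.52 / 3 = 223.17 kPa.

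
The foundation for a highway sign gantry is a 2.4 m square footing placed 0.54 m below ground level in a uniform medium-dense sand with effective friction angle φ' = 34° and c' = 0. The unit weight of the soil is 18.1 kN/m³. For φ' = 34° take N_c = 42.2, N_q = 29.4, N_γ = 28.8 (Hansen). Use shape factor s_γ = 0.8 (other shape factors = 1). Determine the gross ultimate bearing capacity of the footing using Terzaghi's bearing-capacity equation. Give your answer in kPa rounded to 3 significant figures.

q_ult ≈ 788 kPa

q = γ·D_f = 18.1 × 0.54 = 9.774 kPa.
q·N_q = 9.774 × 29.4 = 287.36 kPa
0.5·γ·B·N_γ·s_γ = 0.5 × 18.1 × 2.4 × 28.8 × 0.8 = 500.43 kPa
q_ult = 287.36 + 500.43 = 787.78 kPa.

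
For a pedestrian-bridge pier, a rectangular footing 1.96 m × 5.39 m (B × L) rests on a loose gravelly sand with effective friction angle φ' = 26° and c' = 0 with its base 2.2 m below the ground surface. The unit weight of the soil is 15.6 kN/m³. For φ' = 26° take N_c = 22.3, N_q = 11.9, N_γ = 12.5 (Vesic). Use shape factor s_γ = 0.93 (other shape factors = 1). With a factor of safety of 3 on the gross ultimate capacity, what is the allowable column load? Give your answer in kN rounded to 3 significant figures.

Effective surcharge at the founding depth q = γ·D_f = 15.6 × 2.2 = 34.32 kPa.
q_ult = q·N_q + 0.5·γ·B·N_γ·s_γ
     = 34.32 × 11.9 + 0.5 × 15.6 × 1.96 × 12.5 × 0.93
     = 408.41 + 177.72 = 586.13 kPa.
Gross allowable pressure q_all = 586.13 / 3 = 195.38 kPa.
Footing area = 10.5644 m², so allowable column load = 195.38 × 10.5644 = 2064 kN.

P_all ≈ 2060 kN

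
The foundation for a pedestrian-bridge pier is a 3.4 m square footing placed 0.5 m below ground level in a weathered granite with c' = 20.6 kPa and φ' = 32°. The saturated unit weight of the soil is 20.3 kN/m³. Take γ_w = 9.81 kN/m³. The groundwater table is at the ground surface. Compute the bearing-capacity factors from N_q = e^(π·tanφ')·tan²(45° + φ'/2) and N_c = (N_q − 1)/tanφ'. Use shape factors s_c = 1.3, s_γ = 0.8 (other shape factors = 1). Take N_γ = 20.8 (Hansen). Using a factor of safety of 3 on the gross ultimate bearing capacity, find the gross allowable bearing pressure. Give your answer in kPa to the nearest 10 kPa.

N_q = e^(π·tan32°)·tan²(61°) = 23.18; N_c = (N_q − 1)/tanφ' = 35.49.
γ' = 20.3 − 9.81 = 10.49 kN/m³ (submerged throughout). q = 10.49 × 0.5 = 5.245 kPa; the same γ' applies in the ½γBN_γ term.
c·N_c·s_c = 20.6 × 35.49 × 1.3 = 950.43 kPa
q·N_q = 5.245 × 23.177 = 121.56 kPa
0.5·γ·B·N_γ·s_γ = 0.5 × 10.49 × 3.4 × 20.8 × 0.8 = 296.74 kPa
q_ult = 950.43 + 121.56 + 296.74 = 1368.7 kPa.
q_all = 1368.7 / 3 = 456.24 kPa.

q_all ≈ 460 kPa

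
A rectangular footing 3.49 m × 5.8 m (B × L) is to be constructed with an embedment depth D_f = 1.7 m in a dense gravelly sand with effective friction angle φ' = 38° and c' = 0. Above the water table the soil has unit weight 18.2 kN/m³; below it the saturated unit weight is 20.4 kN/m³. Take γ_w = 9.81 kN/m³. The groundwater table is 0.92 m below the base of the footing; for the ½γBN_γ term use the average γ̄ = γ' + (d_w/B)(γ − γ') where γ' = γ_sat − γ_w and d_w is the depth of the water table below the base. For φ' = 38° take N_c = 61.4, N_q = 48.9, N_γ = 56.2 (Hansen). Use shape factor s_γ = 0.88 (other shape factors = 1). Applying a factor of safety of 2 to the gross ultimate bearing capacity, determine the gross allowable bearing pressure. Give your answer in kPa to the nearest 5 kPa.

q_all ≈ 1300 kPa

q = γ·D_f = 18.2 × 1.7 = 30.94 kPa.
γ' = 10.59 kN/m³; averaging over the depth B below the base, γ̄ = γ' + (d_w/B)(γ − γ') = 12.596 kN/m³.
q·N_q = 30.94 × 48.9 = 1513 kPa
0.5·γ·B·N_γ·s_γ = 0.5 × 12.596 × 3.49 × 56.2 × 0.88 = 1087.1 kPa
q_ult = 1513 + 1087.1 = 2600 kPa.
q_all = q_ult / FS = 2600 / 2 = 1300 kPa.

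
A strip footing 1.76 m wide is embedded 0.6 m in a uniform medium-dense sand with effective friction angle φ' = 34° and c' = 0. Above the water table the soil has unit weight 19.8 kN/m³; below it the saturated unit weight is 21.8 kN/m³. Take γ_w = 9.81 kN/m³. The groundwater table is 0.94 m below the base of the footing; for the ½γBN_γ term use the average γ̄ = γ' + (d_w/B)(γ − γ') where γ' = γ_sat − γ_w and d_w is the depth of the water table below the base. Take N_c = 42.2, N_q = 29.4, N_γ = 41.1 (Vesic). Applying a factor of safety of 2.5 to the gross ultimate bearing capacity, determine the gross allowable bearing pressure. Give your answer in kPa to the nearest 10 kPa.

q_all ≈ 370 kPa

q = γ·D_f = 19.8 × 0.6 = 11.88 kPa.
γ' = 11.99 kN/m³; averaging over the depth B below the base, γ̄ = γ' + (d_w/B)(γ − γ') = 16.161 kN/m³.
q·N_q = 11.88 × 29.4 = 349.27 kPa
0.5·γ·B·N_γ = 0.5 × 16.161 × 1.76 × 41.1 = 584.52 kPa
q_ult = 349.27 + 584.52 = 933.79 kPa.
q_all = q_ult / FS = 933.79 / 2.5 = 373.52 kPa.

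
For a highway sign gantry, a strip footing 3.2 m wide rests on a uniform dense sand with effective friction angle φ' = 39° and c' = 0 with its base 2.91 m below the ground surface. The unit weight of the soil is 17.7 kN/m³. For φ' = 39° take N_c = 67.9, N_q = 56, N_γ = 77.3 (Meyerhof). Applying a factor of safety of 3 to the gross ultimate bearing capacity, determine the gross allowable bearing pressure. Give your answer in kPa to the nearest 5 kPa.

q_all ≈ 1690 kPa

q = γ·D_f = 17.7 × 2.91 = 51.507 kPa.
q·N_q = 51.507 × 56 = 2884.4 kPa
0.5·γ·B·N_γ = 0.5 × 17.7 × 3.2 × 77.3 = 2189.1 kPa
q_ult = 2884.4 + 2189.1 = 5073.5 kPa.
q_all = q_ult / FS = 5073.5 / 3 = 1691.2 kPa.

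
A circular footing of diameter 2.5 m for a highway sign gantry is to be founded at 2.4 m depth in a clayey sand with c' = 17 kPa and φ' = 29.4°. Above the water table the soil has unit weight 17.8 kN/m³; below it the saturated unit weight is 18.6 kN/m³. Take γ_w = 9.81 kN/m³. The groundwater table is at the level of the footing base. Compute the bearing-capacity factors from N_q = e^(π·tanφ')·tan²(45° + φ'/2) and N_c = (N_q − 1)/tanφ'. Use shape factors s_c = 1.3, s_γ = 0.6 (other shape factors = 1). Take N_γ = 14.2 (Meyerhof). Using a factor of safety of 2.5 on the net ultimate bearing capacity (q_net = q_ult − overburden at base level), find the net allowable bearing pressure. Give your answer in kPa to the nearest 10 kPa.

N_q = e^(π·tan29.4°)·tan²(59.7°) = 17.2; N_c = (N_q − 1)/tanφ' = 28.74.
Effective surcharge at the founding depth q = γ·D_f = 17.8 × 2.4 = 42.72 kPa.
The water table coincides with the base, so in the self-weight term γ → γ' = 8.79 kN/m³.
q_ult = c·N_c·s_c + q·N_q + 0.5·γ·B·N_γ·s_γ
     = 17 × 28.744 × 1.3 + 42.72 × 17.196 + 0.5 × 8.79 × 2.5 × 14.2 × 0.6
     = 635.24 + 734.63 + 93.614 = 1463.5 kPa.
q_net = 1463.5 − 42.72 = 1420.8 kPa.
q_all(net) = 1420.8 / 2.5 = 568.3 kPa.

q_all(net) ≈ 570 kPa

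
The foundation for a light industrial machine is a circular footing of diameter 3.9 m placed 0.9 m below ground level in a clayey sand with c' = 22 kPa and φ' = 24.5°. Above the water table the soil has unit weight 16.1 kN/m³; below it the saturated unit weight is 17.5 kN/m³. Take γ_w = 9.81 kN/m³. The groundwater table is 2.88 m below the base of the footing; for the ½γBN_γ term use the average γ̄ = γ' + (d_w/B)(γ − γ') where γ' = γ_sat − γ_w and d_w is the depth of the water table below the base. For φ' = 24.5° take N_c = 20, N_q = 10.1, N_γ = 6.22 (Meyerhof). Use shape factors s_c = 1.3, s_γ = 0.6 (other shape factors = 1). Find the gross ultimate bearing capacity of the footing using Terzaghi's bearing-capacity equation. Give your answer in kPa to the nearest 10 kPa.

q_ult ≈ 820 kPa

q = γ·D_f = 16.1 × 0.9 = 14.49 kPa.
γ' = 7.69 kN/m³; averaging over the depth B below the base, γ̄ = γ' + (d_w/B)(γ − γ') = 13.9 kN/m³.
c·N_c·s_c = 22 × 20 × 1.3 = 572 kPa
q·N_q = 14.49 × 10.1 = 146.35 kPa
0.5·γ·B·N_γ·s_γ = 0.5 × 13.9 × 3.9 × 6.22 × 0.6 = 101.16 kPa
q_ult = 572 + 146.35 + 101.16 = 819.51 kPa.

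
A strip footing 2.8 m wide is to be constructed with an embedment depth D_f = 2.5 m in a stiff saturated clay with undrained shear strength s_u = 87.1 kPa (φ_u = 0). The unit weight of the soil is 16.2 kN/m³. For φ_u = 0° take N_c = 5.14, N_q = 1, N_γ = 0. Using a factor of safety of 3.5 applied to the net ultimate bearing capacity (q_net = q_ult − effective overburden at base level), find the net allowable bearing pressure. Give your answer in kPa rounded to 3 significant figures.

Effective surcharge at the founding depth q = γ·D_f = 16.2 × 2.5 = 40.5 kPa.
q_ult = c·N_c + q·N_q
     = 87.1 × 5.14 + 40.5 × 1
     = 447.69 + 40.5 = 488.19 kPa.
Net ultimate: q_net = 488.19 − 40.5 = 447.69 kPa.
q_all(net) = 447.69 / 3.5 = 127.91 kPa.

q_all(net) ≈ 128 kPa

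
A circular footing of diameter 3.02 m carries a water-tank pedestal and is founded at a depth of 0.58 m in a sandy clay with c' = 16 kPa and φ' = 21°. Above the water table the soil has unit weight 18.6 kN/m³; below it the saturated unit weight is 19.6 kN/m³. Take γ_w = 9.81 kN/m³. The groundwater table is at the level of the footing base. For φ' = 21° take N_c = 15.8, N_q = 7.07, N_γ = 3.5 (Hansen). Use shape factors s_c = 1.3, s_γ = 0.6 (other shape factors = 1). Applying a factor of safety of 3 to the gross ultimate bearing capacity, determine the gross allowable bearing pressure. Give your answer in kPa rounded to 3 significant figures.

q_all ≈ 145 kPa

Effective surcharge at the founding depth q = γ·D_f = 18.6 × 0.58 = 10.788 kPa.
The water table coincides with the base, so in the self-weight term γ → γ' = 9.79 kN/m³.
q_ult = c·N_c·s_c + q·N_q + 0.5·γ·B·N_γ·s_γ
     = 16 × 15.8 × 1.3 + 10.788 × 7.07 + 0.5 × 9.79 × 3.02 × 3.5 × 0.6
     = 328.64 + 76.271 + 31.044 = 435.96 kPa.
q_all = q_ult / FS = 435.96 / 3 = 145.32 kPa.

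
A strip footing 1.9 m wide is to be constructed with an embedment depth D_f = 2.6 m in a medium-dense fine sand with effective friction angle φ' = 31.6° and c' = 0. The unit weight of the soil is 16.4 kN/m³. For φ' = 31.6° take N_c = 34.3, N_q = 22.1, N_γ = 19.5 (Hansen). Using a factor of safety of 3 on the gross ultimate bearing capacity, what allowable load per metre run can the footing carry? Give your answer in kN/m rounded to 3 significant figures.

Effective surcharge at the founding depth q = γ·D_f = 16.4 × 2.6 = 42.64 kPa.
q_ult = q·N_q + 0.5·γ·B·N_γ
     = 42.64 × 22.1 + 0.5 × 16.4 × 1.9 × 19.5
     = 942.34 + 303.81 = 1246.2 kPa.
Gross allowable pressure q_all = 1246.2 / 3 = 415.38 kPa.
Allowable wall load = q_all × B = 415.38 × 1.9 = 789.23 kN per metre run.

≈ 789 kN/m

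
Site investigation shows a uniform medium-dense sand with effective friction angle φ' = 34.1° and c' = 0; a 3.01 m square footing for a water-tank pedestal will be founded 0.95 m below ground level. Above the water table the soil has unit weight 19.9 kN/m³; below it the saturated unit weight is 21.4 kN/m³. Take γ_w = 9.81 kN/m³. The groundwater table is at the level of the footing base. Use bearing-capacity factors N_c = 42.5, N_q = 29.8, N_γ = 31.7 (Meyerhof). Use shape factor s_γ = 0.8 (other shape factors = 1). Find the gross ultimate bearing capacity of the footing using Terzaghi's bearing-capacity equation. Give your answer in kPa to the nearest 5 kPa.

q_ult ≈ 1005 kPa

Overburden at base level: q = 19.9 × 0.95 = 18.905 kPa.
Below the base the soil is submerged, so the ½γBN_γ term uses γ' = 21.4 − 9.81 = 11.59 kN/m³.
Surcharge term q·N_q = 18.905 × 29.8 = 563.37 kPa; self-weight term 0.5·γ·B·N_γ·s_γ = 0.5 × 11.59 × 3.01 × 31.7 × 0.8 = 442.35 kPa.
q_ult = 563.37 + 442.35 = 1005.7 kPa.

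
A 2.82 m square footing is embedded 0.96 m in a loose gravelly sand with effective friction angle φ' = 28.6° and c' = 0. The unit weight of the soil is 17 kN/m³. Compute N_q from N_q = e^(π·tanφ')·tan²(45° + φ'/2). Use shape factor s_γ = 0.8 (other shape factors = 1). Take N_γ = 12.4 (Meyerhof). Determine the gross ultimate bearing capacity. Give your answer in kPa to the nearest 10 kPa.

tan28.6° = 0.5452, so N_q = e^(π×0.5452)·tan²(59.3°) = 5.545 × 2.837 = 15.73.
q = γ·D_f = 17 × 0.96 = 16.32 kPa.
q·N_q = 16.32 × 15.728 = 256.68 kPa
0.5·γ·B·N_γ·s_γ = 0.5 × 17 × 2.82 × 12.4 × 0.8 = 237.78 kPa
q_ult = 256.68 + 237.78 = 494.46 kPa.

q_ult ≈ 490 kPa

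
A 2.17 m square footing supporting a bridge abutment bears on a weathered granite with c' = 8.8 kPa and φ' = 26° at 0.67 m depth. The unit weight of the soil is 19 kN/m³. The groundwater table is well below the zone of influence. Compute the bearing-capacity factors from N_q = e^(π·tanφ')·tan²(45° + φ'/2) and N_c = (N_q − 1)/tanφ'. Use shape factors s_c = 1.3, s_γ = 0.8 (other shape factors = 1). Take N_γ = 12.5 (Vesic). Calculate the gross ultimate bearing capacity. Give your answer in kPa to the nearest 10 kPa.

tan26° = 0.4877, so N_q = e^(π×0.4877)·tan²(58°) = 4.629 × 2.561 = 11.85.
N_c = (11.85 − 1)/tan26° = 22.25.
q = γ·D_f = 19 × 0.67 = 12.73 kPa.
c·N_c·s_c = 8.8 × 22.254 × 1.3 = 254.59 kPa
q·N_q = 12.73 × 11.854 = 150.9 kPa
0.5·γ·B·N_γ·s_γ = 0.5 × 19 × 2.17 × 12.5 × 0.8 = 206.15 kPa
q_ult = 254.59 + 150.9 + 206.15 = 611.64 kPa.

q_ult ≈ 610 kPa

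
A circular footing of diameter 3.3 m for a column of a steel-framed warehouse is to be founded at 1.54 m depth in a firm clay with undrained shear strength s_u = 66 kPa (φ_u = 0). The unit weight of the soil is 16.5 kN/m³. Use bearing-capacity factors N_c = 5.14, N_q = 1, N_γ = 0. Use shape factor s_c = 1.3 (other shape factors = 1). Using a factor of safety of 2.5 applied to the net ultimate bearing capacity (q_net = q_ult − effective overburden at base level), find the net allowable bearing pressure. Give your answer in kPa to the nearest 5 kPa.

q_all(net) ≈ 175 kPa

q = γ·D_f = 16.5 × 1.54 = 25.41 kPa.
c·N_c·s_c = 66 × 5.14 × 1.3 = 441.01 kPa
q·N_q = 25.41 × 1 = 25.41 kPa
q_ult = 441.01 + 25.41 = 466.42 kPa.
Net ultimate: q_net = 466.42 − 25.41 = 441.01 kPa.
q_all(net) = 441.01 / 2.5 = 176.4 kPa.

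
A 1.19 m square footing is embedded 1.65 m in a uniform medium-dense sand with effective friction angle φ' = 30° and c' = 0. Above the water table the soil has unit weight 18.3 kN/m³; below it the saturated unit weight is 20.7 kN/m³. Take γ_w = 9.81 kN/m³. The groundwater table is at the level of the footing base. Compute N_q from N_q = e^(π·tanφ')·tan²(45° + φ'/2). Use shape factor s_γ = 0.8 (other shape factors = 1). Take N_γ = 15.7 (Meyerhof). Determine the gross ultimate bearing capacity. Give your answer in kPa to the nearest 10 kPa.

q_ult ≈ 640 kPa

tan30° = 0.5774, so N_q = e^(π×0.5774)·tan²(60°) = 6.134 × 3.0 = 18.4.
Effective surcharge at the founding depth q = γ·D_f = 18.3 × 1.65 = 30.195 kPa.
The water table coincides with the base, so in the self-weight term γ → γ' = 10.89 kN/m³.
q_ult = q·N_q + 0.5·γ·B·N_γ·s_γ
     = 30.195 × 18.401 + 0.5 × 10.89 × 1.19 × 15.7 × 0.8
     = 555.62 + 81.383 = 637.01 kPa.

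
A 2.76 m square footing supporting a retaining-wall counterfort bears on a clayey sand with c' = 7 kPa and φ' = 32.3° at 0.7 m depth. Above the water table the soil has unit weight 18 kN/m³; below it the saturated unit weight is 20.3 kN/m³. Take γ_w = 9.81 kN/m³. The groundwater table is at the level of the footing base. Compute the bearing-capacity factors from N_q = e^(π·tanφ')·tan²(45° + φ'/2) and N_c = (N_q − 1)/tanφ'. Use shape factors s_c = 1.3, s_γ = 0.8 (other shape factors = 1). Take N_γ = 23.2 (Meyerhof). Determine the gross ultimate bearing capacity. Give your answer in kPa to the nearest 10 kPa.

tan32.3° = 0.6322, so N_q = e^(π×0.6322)·tan²(61.15°) = 7.287 × 3.295 = 24.01.
N_c = (24.01 − 1)/tan32.3° = 36.4.
q = γ·D_f = 18 × 0.7 = 12.6 kPa.
For the ½γBN_γ term take γ' = 20.3 − 9.81 = 10.49 kN/m³ (soil below base is submerged).
c·N_c·s_c = 7 × 36.398 × 1.3 = 331.22 kPa
q·N_q = 12.6 × 24.01 = 302.52 kPa
0.5·γ·B·N_γ·s_γ = 0.5 × 10.49 × 2.76 × 23.2 × 0.8 = 268.68 kPa
q_ult = 331.22 + 302.52 + 268.68 = 902.43 kPa.

q_ult ≈ 900 kPa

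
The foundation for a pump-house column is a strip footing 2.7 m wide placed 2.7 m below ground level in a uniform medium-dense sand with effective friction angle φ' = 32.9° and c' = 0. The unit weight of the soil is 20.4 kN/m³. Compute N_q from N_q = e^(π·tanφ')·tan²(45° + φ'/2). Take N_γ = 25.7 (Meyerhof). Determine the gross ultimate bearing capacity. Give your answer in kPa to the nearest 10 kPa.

q_ult ≈ 2130 kPa

tan32.9° = 0.6469, so N_q = e^(π×0.6469)·tan²(61.45°) = 7.632 × 3.378 = 25.78.
Effective surcharge at the founding depth q = γ·D_f = 20.4 × 2.7 = 55.08 kPa.
q_ult = q·N_q + 0.5·γ·B·N_γ
     = 55.08 × 25.782 + 0.5 × 20.4 × 2.7 × 25.7
     = 1420.1 + 707.78 = 2127.9 kPa.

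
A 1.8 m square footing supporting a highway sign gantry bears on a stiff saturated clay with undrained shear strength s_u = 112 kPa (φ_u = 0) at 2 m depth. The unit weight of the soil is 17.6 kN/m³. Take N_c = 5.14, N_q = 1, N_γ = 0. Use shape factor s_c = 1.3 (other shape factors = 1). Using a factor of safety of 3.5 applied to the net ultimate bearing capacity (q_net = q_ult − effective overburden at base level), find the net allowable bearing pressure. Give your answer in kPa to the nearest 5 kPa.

q_all(net) ≈ 215 kPa

Effective surcharge at the founding depth q = γ·D_f = 17.6 × 2 = 35.2 kPa.
q_ult = c·N_c·s_c + q·N_q
     = 112 × 5.14 × 1.3 + 35.2 × 1
     = 748.38 + 35.2 = 783.58 kPa.
Net ultimate: q_net = 783.58 − 35.2 = 748.38 kPa.
q_all(net) = 748.38 / 3.5 = 213.82 kPa.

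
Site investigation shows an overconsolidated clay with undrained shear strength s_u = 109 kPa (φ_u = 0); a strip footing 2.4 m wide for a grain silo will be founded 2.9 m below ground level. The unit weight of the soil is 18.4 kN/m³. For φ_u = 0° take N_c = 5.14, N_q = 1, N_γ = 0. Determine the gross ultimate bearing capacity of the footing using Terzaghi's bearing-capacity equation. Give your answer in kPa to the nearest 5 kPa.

Effective surcharge at the founding depth q = γ·D_f = 18.4 × 2.9 = 53.36 kPa.
q_ult = c·N_c + q·N_q
     = 109 × 5.14 + 53.36 × 1
     = 560.26 + 53.36 = 613.62 kPa.

q_ult ≈ 615 kPa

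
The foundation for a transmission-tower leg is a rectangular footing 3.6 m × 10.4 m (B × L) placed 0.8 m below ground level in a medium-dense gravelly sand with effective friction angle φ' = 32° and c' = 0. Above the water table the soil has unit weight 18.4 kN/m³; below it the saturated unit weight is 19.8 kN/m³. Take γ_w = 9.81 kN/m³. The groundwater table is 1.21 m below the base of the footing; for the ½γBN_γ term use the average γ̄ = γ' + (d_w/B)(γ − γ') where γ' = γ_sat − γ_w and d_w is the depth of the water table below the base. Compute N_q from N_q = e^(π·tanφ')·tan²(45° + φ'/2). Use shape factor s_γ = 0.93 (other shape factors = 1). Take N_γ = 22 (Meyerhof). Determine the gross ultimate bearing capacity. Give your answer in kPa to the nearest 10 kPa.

q_ult ≈ 810 kPa

tan32° = 0.6249, so N_q = e^(π×0.6249)·tan²(61°) = 7.121 × 3.255 = 23.18.
q = γ·D_f = 18.4 × 0.8 = 14.72 kPa.
γ' = 9.99 kN/m³; averaging over the depth B below the base, γ̄ = γ' + (d_w/B)(γ − γ') = 12.817 kN/m³.
q·N_q = 14.72 × 23.177 = 341.16 kPa
0.5·γ·B·N_γ·s_γ = 0.5 × 12.817 × 3.6 × 22 × 0.93 = 472.01 kPa
q_ult = 341.16 + 472.01 = 813.18 kPa.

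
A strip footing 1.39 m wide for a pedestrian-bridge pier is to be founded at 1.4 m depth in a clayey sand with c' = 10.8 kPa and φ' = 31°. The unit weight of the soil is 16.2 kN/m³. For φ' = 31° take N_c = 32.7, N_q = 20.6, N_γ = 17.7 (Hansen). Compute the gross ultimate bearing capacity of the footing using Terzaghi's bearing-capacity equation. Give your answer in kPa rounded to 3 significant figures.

Effective surcharge at the founding depth q = γ·D_f = 16.2 × 1.4 = 22.68 kPa.
q_ult = c·N_c + q·N_q + 0.5·γ·B·N_γ
     = 10.8 × 32.7 + 22.68 × 20.6 + 0.5 × 16.2 × 1.39 × 17.7
     = 353.16 + 467.21 + 199.28 = 1019.7 kPa.

q_ult ≈ 1020 kPa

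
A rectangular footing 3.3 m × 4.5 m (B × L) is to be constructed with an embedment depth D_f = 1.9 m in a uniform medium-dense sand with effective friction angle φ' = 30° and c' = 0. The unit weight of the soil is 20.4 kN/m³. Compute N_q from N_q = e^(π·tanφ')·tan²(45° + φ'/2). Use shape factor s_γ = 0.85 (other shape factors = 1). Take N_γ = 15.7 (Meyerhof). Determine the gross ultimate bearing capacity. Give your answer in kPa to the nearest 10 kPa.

tan30° = 0.5774, so N_q = e^(π×0.5774)·tan²(60°) = 6.134 × 3.0 = 18.4.
q = γ·D_f = 20.4 × 1.9 = 38.76 kPa.
q·N_q = 38.76 × 18.401 = 713.23 kPa
0.5·γ·B·N_γ·s_γ = 0.5 × 20.4 × 3.3 × 15.7 × 0.85 = 449.19 kPa
q_ult = 713.23 + 449.19 = 1162.4 kPa.

q_ult ≈ 1160 kPa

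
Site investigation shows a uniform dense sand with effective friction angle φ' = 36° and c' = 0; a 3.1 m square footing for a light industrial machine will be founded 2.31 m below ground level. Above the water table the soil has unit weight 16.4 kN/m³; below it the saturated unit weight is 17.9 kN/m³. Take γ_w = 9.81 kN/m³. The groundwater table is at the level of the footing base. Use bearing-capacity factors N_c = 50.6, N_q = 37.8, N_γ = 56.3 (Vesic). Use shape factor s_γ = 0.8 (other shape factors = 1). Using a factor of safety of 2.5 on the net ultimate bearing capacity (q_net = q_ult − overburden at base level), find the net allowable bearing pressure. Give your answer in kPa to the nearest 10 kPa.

Effective surcharge at the founding depth q = γ·D_f = 16.4 × 2.31 = 37.884 kPa.
The water table coincides with the base, so in the self-weight term γ → γ' = 8.09 kN/m³.
q_ult = q·N_q + 0.5·γ·B·N_γ·s_γ
     = 37.884 × 37.8 + 0.5 × 8.09 × 3.1 × 56.3 × 0.8
     = 1432 + 564.78 = 1996.8 kPa.
q_net = 1996.8 − 37.884 = 1958.9 kPa.
q_all(net) = 1958.9 / 2.5 = 783.56 kPa.

q_all(net) ≈ 780 kPa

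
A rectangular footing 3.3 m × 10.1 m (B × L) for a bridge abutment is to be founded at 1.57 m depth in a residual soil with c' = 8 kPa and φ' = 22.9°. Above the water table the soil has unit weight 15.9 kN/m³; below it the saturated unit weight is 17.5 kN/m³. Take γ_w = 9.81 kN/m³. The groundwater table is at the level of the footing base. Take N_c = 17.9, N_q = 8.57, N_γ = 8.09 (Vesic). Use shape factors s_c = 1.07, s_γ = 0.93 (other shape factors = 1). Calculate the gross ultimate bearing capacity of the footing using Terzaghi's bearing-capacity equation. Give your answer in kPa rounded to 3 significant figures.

Effective surcharge at the founding depth q = γ·D_f = 15.9 × 1.57 = 24.963 kPa.
The water table coincides with the base, so in the self-weight term γ → γ' = 7.69 kN/m³.
q_ult = c·N_c·s_c + q·N_q + 0.5·γ·B·N_γ·s_γ
     = 8 × 17.9 × 1.07 + 24.963 × 8.57 + 0.5 × 7.69 × 3.3 × 8.09 × 0.93
     = 153.22 + 213.93 + 95.464 = 462.62 kPa.

q_ult ≈ 463 kPa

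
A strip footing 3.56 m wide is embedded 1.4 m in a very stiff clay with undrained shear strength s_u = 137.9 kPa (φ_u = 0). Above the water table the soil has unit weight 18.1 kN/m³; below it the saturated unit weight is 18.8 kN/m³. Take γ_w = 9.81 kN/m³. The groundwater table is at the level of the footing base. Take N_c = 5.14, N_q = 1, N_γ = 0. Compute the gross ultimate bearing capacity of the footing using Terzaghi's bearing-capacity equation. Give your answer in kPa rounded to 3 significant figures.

Effective surcharge at the founding depth q = γ·D_f = 18.1 × 1.4 = 25.34 kPa.
q_ult = c·N_c + q·N_q
     = 137.9 × 5.14 + 25.34 × 1
     = 708.81 + 25.34 = 734.15 kPa.

q_ult ≈ 734 kPa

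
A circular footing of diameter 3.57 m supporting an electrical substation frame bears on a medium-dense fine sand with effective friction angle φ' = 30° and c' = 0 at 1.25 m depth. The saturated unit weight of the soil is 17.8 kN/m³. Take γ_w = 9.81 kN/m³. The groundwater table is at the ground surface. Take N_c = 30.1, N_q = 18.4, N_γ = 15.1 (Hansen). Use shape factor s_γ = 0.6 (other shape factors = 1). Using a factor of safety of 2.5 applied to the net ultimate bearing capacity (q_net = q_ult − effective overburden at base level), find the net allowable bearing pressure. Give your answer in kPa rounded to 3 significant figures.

Water table at ground surface, so effective unit weight γ' = 17.8 − 9.81 = 7.99 kN/m³ is used throughout; overburden q = 7.99 × 1.25 = 9.9875 kPa; the same γ' applies in the ½γBN_γ term.
Surcharge term q·N_q = 9.9875 × 18.4 = 183.77 kPa; self-weight term 0.5·γ·B·N_γ·s_γ = 0.5 × 7.99 × 3.57 × 15.1 × 0.6 = 129.22 kPa.
q_ult = 183.77 + 129.22 = 312.99 kPa.
Net ultimate: q_net = 312.99 − 9.9875 = 303 kPa.
q_all(net) = 303 / 2.5 = 121.2 kPa.

q_all(net) ≈ 121 kPa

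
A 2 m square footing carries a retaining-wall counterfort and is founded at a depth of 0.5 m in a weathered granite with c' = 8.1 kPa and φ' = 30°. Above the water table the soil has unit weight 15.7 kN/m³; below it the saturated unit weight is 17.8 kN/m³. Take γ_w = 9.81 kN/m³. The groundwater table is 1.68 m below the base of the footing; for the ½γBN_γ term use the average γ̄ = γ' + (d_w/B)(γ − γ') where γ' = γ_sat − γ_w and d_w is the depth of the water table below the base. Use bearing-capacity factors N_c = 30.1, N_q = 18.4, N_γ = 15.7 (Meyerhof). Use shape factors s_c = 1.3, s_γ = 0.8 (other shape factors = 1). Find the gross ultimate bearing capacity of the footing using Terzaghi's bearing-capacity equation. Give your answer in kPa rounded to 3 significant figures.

q_ult ≈ 643 kPa

q = γ·D_f = 15.7 × 0.5 = 7.85 kPa.
γ' = 7.99 kN/m³; averaging over the depth B below the base, γ̄ = γ' + (d_w/B)(γ − γ') = 14.466 kN/m³.
c·N_c·s_c = 8.1 × 30.1 × 1.3 = 316.95 kPa
q·N_q = 7.85 × 18.4 = 144.44 kPa
0.5·γ·B·N_γ·s_γ = 0.5 × 14.466 × 2 × 15.7 × 0.8 = 181.7 kPa
q_ult = 316.95 + 144.44 + 181.7 = 643.09 kPa.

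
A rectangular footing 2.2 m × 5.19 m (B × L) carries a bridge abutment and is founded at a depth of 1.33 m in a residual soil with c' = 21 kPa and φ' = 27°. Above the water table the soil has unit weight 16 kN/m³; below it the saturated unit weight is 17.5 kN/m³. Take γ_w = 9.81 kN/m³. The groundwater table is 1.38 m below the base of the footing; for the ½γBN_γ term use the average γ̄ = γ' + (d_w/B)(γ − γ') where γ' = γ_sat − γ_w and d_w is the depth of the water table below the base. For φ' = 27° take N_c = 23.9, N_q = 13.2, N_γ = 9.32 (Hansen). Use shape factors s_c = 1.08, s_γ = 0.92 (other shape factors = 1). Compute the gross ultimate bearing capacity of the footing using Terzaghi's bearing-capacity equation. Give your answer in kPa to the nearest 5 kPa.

Effective surcharge at the founding depth q = γ·D_f = 16 × 1.33 = 21.28 kPa.
With d_w = 1.38 m < B, γ̄ = 7.69 + (1.38/2.2) × (16 − 7.69) = 12.903 kN/m³.
q_ult = c·N_c·s_c + q·N_q + 0.5·γ·B·N_γ·s_γ
     = 21 × 23.9 × 1.08 + 21.28 × 13.2 + 0.5 × 12.903 × 2.2 × 9.32 × 0.92
     = 542.05 + 280.9 + 121.7 = 944.64 kPa.

q_ult ≈ 945 kPa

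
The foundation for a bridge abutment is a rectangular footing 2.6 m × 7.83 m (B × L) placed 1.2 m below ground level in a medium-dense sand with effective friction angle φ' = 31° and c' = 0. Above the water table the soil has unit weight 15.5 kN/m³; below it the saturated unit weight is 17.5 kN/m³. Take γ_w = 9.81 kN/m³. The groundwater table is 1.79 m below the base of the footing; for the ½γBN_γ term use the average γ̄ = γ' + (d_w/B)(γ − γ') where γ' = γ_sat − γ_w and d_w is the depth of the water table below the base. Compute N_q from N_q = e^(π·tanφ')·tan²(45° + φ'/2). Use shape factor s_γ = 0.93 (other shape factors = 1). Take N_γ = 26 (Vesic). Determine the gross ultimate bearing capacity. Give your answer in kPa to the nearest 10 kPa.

tan31° = 0.6009, so N_q = e^(π×0.6009)·tan²(60.5°) = 6.604 × 3.124 = 20.63.
Overburden at base level: q = 15.5 × 1.2 = 18.6 kPa.
The water table is 1.79 m below the base (< B = 2.6 m), so the ½γBN_γ term uses γ̄ = γ' + (d_w/B)(γ − γ') = 7.69 + (1.79/2.6)(15.5 − 7.69) = 13.067 kN/m³.
Surcharge term q·N_q = 18.6 × 20.631 = 383.73 kPa; self-weight term 0.5·γ·B·N_γ·s_γ = 0.5 × 13.067 × 2.6 × 26 × 0.93 = 410.74 kPa.
q_ult = 383.73 + 410.74 = 794.48 kPa.

q_ult ≈ 790 kPa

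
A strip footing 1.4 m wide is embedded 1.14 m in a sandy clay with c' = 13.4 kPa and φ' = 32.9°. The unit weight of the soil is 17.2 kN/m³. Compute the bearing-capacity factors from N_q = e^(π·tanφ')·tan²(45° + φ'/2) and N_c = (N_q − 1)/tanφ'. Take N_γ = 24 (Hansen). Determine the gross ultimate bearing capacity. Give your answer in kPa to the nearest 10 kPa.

q_ult ≈ 1310 kPa

tan32.9° = 0.6469, so N_q = e^(π×0.6469)·tan²(61.45°) = 7.632 × 3.378 = 25.78.
N_c = (25.78 − 1)/tan32.9° = 38.31.
Effective surcharge at the founding depth q = γ·D_f = 17.2 × 1.14 = 19.608 kPa.
q_ult = c·N_c + q·N_q + 0.5·γ·B·N_γ
     = 13.4 × 38.307 + 19.608 × 25.782 + 0.5 × 17.2 × 1.4 × 24
     = 513.32 + 505.54 + 288.96 = 1307.8 kPa.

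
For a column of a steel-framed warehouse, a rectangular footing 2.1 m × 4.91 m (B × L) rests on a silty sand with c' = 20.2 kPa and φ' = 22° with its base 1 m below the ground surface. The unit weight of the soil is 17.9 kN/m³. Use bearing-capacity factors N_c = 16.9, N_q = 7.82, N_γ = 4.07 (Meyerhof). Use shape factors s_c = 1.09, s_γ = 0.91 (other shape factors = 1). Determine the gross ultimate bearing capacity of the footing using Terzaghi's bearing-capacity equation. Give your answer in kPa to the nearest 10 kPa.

q_ult ≈ 580 kPa

Effective surcharge at the founding depth q = γ·D_f = 17.9 × 1 = 17.9 kPa.
q_ult = c·N_c·s_c + q·N_q + 0.5·γ·B·N_γ·s_γ
     = 20.2 × 16.9 × 1.09 + 17.9 × 7.82 + 0.5 × 17.9 × 2.1 × 4.07 × 0.91
     = 372.1 + 139.98 + 69.611 = 581.69 kPa.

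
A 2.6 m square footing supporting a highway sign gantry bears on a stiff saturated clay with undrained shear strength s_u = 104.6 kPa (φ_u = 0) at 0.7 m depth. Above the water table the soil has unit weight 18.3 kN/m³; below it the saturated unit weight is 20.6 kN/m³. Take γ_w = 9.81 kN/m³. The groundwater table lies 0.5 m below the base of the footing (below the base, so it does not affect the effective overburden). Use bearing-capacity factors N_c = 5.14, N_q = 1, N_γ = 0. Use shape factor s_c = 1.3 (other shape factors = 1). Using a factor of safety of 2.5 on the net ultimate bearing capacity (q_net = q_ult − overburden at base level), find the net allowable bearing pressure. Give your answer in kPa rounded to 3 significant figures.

Overburden at base level: q = 18.3 × 0.7 = 12.81 kPa.
Cohesion term c·N_c·s_c = 104.6 × 5.14 × 1.3 = 698.94 kPa; surcharge term q·N_q = 12.81 × 1 = 12.81 kPa.
q_ult = 698.94 + 12.81 = 711.75 kPa.
q_net = 711.75 − 12.81 = 698.94 kPa.
q_all(net) = 698.94 / 2.5 = 279.57 kPa.

q_all(net) ≈ 280 kPa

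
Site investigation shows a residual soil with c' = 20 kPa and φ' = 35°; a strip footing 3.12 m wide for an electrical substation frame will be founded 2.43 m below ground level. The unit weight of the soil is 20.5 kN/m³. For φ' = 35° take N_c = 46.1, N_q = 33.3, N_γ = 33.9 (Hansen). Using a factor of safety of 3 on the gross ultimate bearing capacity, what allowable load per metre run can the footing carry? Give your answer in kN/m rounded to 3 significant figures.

≈ 3810 kN/m

q = γ·D_f = 20.5 × 2.43 = 49.815 kPa.
c·N_c = 20 × 46.1 = 922 kPa
q·N_q = 49.815 × 33.3 = 1658.8 kPa
0.5·γ·B·N_γ = 0.5 × 20.5 × 3.12 × 33.9 = 1084.1 kPa
q_ult = 922 + 1658.8 + 1084.1 = 3665 kPa.
Gross allowable pressure q_all = 3665 / 3 = 1221.7 kPa.
Allowable wall load = q_all × B = 1221.7 × 3.12 = 3811.6 kN per metre run.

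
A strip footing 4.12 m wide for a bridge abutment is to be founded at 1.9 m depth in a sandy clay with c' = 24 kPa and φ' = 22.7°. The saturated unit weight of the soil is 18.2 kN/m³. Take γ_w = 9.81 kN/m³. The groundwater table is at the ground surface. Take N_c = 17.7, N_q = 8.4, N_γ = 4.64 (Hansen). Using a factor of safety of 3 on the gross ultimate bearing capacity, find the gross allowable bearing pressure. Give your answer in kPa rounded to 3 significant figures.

Water table at ground surface, so effective unit weight γ' = 18.2 − 9.81 = 8.39 kN/m³ is used throughout; overburden q = 8.39 × 1.9 = 15.941 kPa; the same γ' applies in the ½γBN_γ term.
Cohesion term c·N_c = 24 × 17.7 = 424.8 kPa; surcharge term q·N_q = 15.941 × 8.4 = 133.9 kPa; self-weight term 0.5·γ·B·N_γ = 0.5 × 8.39 × 4.12 × 4.64 = 80.195 kPa.
q_ult = 424.8 + 133.9 + 80.195 = 638.9 kPa.
q_all = 638.9 / 3 = 212.97 kPa.

q_all ≈ 213 kPa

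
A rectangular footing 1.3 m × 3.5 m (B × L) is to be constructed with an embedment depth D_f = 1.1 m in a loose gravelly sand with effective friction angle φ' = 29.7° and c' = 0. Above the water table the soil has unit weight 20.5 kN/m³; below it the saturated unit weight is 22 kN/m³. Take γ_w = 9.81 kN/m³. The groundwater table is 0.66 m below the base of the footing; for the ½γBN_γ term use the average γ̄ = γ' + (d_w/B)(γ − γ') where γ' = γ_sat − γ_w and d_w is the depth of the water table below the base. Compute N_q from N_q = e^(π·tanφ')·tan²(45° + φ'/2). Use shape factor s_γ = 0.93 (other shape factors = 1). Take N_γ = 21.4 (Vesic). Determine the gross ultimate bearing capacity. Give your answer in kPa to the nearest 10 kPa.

q_ult ≈ 610 kPa

tan29.7° = 0.5704, so N_q = e^(π×0.5704)·tan²(59.85°) = 6.001 × 2.964 = 17.79.
Effective surcharge at the founding depth q = γ·D_f = 20.5 × 1.1 = 22.55 kPa.
With d_w = 0.66 m < B, γ̄ = 12.19 + (0.66/1.3) × (20.5 − 12.19) = 16.409 kN/m³.
q_ult = q·N_q + 0.5·γ·B·N_γ·s_γ
     = 22.55 × 17.787 + 0.5 × 16.409 × 1.3 × 21.4 × 0.93
     = 401.1 + 212.27 = 613.37 kPa.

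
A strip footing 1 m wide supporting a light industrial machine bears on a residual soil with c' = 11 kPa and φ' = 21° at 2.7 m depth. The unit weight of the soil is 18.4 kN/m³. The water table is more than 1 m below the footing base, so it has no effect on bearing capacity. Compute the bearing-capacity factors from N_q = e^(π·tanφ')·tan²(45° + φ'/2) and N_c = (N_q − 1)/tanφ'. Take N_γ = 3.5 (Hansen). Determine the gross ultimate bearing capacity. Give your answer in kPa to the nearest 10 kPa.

tan21° = 0.3839, so N_q = e^(π×0.3839)·tan²(55.5°) = 3.34 × 2.117 = 7.07.
N_c = (7.07 − 1)/tan21° = 15.81.
Overburden at base level: q = 18.4 × 2.7 = 49.68 kPa.
Cohesion term c·N_c = 11 × 15.815 = 173.96 kPa; surcharge term q·N_q = 49.68 × 7.0708 = 351.28 kPa; self-weight term 0.5·γ·B·N_γ = 0.5 × 18.4 × 1 × 3.5 = 32.2 kPa.
q_ult = 173.96 + 351.28 + 32.2 = 557.44 kPa.

q_ult ≈ 560 kPa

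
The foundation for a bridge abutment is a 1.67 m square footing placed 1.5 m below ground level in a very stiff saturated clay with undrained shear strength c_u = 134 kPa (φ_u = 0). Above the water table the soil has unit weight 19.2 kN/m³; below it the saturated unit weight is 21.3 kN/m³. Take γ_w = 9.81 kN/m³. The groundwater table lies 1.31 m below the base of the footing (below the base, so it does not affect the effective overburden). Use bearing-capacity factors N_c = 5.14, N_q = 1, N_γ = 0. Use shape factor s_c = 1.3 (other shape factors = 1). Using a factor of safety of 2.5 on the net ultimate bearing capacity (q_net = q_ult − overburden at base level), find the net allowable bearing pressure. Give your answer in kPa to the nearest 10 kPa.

q_all(net) ≈ 360 kPa

q = γ·D_f = 19.2 × 1.5 = 28.8 kPa.
c·N_c·s_c = 134 × 5.14 × 1.3 = 895.39 kPa
q·N_q = 28.8 × 1 = 28.8 kPa
q_ult = 895.39 + 28.8 = 924.19 kPa.
q_net = 924.19 − 28.8 = 895.39 kPa.
q_all(net) = 895.39 / 2.5 = 358.16 kPa.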